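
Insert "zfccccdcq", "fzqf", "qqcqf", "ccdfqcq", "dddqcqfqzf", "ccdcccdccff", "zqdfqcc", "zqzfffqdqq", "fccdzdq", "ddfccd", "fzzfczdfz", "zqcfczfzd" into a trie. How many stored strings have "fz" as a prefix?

Traverse to the node for "fz", then collect every word in that subtree.
Words under "fz": fzqf, fzzfczdfz
Count: 2

2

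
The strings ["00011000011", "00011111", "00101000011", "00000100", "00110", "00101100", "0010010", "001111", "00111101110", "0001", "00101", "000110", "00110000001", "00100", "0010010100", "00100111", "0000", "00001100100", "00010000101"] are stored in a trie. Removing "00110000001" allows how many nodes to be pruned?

6

Walk "00110000001" from the leaf back toward the root, removing each node that no remaining word uses.
The suffix "000001" (6 nodes) is used only by "00110000001"; "00110" is itself a stored word, so pruning stops there.
Nodes removed: 6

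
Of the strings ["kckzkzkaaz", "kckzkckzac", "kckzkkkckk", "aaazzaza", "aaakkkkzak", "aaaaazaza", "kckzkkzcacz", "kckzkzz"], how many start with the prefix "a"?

3

Traverse to the node for "a", then collect every word in that subtree.
Matches: "aaaaazaza", "aaakkkkzak", "aaazzaza"
Count: 3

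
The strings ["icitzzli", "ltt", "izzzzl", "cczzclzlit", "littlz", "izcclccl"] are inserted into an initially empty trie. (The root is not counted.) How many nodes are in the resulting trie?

37

Trace insertions, counting only characters that open a new branch:
  "icitzzli" → 8 new (i, c, i, t, z, z, l, i)
  "ltt" → 3 new (l, t, t)
  "izzzzl" → prefix "i" already present; 5 new (z, z, z, z, l)
  "cczzclzlit" → 10 new (c, c, z, z, c, l, z, l, i, t)
  "littlz" → prefix "l" already present; 5 new (i, t, t, l, z)
  "izcclccl" → prefix "iz" already present; 6 new (c, c, l, c, c, l)
Total nodes = 8 + 3 + 5 + 10 + 5 + 6 = 37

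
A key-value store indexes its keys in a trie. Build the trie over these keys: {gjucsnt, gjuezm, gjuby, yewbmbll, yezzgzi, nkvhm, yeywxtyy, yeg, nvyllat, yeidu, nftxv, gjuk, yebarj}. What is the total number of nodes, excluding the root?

Trace insertions, counting only characters that open a new branch:
  "gjucsnt" → 7 new (g, j, u, c, s, n, t)
  "gjuezm" → prefix "gju" already present; 3 new (e, z, m)
  "gjuby" → prefix "gju" already present; 2 new (b, y)
  "yewbmbll" → 8 new (y, e, w, b, m, b, l, l)
  "yezzgzi" → prefix "ye" already present; 5 new (z, z, g, z, i)
  "nkvhm" → 5 new (n, k, v, h, m)
  "yeywxtyy" → prefix "ye" already present; 6 new (y, w, x, t, y, y)
  "yeg" → prefix "ye" already present; 1 new (g)
  "nvyllat" → prefix "n" already present; 6 new (v, y, l, l, a, t)
  "yeidu" → prefix "ye" already present; 3 new (i, d, u)
  "nftxv" → prefix "n" already present; 4 new (f, t, x, v)
  "gjuk" → prefix "gju" already present; 1 new (k)
  "yebarj" → prefix "ye" already present; 4 new (b, a, r, j)
Total nodes = 7 + 3 + 2 + 8 + 5 + 5 + 6 + 1 + 6 + 3 + 4 + 1 + 4 = 55

55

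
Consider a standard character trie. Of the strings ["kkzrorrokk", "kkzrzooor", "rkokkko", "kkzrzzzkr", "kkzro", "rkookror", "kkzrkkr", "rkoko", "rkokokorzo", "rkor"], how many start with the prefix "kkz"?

5

Traverse to the node for "kkz", then collect every word in that subtree.
Words under "kkz": kkzrkkr, kkzro, kkzrorrokk, kkzrzooor, kkzrzzzkr
Count: 5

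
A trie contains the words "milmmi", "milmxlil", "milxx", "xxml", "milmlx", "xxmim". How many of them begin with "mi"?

4

Filter for entries beginning with "mi":
Matches: "milmlx", "milmmi", "milmxlil", "milxx"
Count: 4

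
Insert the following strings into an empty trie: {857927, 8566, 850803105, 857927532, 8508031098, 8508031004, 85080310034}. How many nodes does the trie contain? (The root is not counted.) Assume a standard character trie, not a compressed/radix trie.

Count nodes per top-level branch (shared prefixes stored once):
  '8'-branch (85080310034, 8508031004, 850803105, 8508031098, 8566, 857927, 857927532): 24 nodes
Sum: 24

24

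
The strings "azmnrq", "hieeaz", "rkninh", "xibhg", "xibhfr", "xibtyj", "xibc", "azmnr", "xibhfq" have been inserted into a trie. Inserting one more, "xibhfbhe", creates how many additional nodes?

3

"xibhf" is already a path in the trie; the remaining "bhe" must be added.
Each of the 3 remaining characters creates one node.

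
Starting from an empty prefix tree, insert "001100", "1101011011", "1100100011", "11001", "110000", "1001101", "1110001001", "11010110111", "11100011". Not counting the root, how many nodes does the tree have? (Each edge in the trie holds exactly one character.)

41

Insert word by word; a character creates a node only if that edge doesn't already exist:
  "001100" → 6 new (0, 0, 1, 1, 0, 0)
  "1101011011" → 10 new (1, 1, 0, 1, 0, 1, 1, 0, 1, 1)
  "1100100011" → prefix "110" already present; 7 new (0, 1, 0, 0, 0, 1, 1)
  "11001" → prefix "11001" already present; 0 new (none)
  "110000" → prefix "1100" already present; 2 new (0, 0)
  "1001101" → prefix "1" already present; 6 new (0, 0, 1, 1, 0, 1)
  "1110001001" → prefix "11" already present; 8 new (1, 0, 0, 0, 1, 0, 0, 1)
  "11010110111" → prefix "1101011011" already present; 1 new (1)
  "11100011" → prefix "1110001" already present; 1 new (1)
Total nodes = 6 + 10 + 7 + 0 + 2 + 6 + 8 + 1 + 1 = 41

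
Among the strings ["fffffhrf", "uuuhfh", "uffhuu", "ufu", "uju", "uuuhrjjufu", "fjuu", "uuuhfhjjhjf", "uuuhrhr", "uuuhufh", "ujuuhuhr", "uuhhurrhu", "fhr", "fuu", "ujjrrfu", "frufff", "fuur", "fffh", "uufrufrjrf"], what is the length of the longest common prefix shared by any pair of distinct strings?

Equivalently: take the maximum, over all pairs, of their longest common prefix length.
e.g. "uuuhfh" and "uuuhfhjjhjf" share the prefix "uuuhfh" of length 6; no pair shares a longer one.
Longest shared-prefix length: 6

6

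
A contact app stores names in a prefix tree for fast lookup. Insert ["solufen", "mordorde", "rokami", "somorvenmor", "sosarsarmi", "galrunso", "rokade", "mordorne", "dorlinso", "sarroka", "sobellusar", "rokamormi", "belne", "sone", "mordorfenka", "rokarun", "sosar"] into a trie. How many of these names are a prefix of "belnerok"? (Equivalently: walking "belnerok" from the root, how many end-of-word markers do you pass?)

Check each prefix of "belnerok" against the stored set — each match is an end-marker on the path.
Prefixes of the query that are stored words: "belne"
Count: 1

1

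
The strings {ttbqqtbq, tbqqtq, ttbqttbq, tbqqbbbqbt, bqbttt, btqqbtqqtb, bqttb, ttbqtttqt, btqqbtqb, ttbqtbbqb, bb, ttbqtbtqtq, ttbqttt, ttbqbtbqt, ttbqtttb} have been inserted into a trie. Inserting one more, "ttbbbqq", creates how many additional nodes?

4

"ttb" is already a path in the trie; the remaining "bbqq" must be added.
New nodes needed: |"ttbbbqq"| − 3 = 7 − 3 = 4.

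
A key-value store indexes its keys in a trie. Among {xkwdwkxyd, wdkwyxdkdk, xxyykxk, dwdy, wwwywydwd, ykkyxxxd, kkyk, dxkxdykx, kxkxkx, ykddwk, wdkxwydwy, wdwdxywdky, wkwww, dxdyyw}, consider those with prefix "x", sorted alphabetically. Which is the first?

DFS of the "x" subtree visits, in order: "xkwdwkxyd", "xxyykxk"
The 1st is xkwdwkxyd.

xkwdwkxyd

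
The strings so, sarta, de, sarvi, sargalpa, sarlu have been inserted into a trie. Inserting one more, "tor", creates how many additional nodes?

3

"tor" shares no prefix with any stored word, so all 3 characters open new nodes.
3 − 0 = 3 new nodes.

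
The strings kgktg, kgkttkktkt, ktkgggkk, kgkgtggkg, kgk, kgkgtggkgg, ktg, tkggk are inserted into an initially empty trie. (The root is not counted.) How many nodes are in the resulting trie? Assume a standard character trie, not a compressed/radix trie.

Insert word by word; a character creates a node only if that edge doesn't already exist:
  "kgktg" → 5 new (k, g, k, t, g)
  "kgkttkktkt" → prefix "kgkt" already present; 6 new (t, k, k, t, k, t)
  "ktkgggkk" → prefix "k" already present; 7 new (t, k, g, g, g, k, k)
  "kgkgtggkg" → prefix "kgk" already present; 6 new (g, t, g, g, k, g)
  "kgk" → prefix "kgk" already present; 0 new (none)
  "kgkgtggkgg" → prefix "kgkgtggkg" already present; 1 new (g)
  "ktg" → prefix "kt" already present; 1 new (g)
  "tkggk" → 5 new (t, k, g, g, k)
Total nodes = 5 + 6 + 7 + 6 + 0 + 1 + 1 + 5 = 31

31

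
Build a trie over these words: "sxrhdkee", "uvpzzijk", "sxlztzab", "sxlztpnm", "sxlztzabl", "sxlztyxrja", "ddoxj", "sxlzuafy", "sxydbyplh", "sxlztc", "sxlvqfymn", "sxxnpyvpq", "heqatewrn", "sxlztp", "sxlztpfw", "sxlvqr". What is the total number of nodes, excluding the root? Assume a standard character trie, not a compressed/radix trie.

Count nodes per top-level branch (shared prefixes stored once):
  'd'-branch (ddoxj): 5 nodes
  'h'-branch (heqatewrn): 9 nodes
  's'-branch (sxlvqfymn, sxlvqr, sxlztc, sxlztp, sxlztpfw, sxlztpnm, sxlztyxrja, sxlztzab, sxlztzabl, sxlzuafy, sxrhdkee, sxxnpyvpq, sxydbyplh): 51 nodes
  'u'-branch (uvpzzijk): 8 nodes
Sum: 73

73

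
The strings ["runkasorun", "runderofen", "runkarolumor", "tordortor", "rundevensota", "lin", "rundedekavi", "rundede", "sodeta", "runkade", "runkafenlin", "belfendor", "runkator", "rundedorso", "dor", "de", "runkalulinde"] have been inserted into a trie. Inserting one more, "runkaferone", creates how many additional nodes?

4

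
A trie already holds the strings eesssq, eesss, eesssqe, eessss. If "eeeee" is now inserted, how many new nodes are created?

Walking "eeeee" from the root, the first 2 characters ("ee") follow existing edges; "e" is the first miss.
Each of the 3 remaining characters creates one node.

3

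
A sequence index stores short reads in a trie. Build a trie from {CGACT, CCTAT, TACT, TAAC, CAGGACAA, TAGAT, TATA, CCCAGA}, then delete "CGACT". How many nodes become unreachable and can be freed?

4

Walk "CGACT" from the leaf back toward the root, removing each node that no remaining word uses.
The suffix "GACT" (4 nodes) is used only by "CGACT"; the node for "C" still has the child "C", so pruning stops there.
Nodes removed: 4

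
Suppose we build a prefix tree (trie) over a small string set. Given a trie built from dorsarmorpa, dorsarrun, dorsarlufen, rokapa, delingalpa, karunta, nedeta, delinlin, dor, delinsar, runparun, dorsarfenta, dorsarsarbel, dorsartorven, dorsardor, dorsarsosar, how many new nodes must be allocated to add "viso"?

4

No existing word starts with "v", so every character of "viso" needs a new node.
4 − 0 = 4 new nodes.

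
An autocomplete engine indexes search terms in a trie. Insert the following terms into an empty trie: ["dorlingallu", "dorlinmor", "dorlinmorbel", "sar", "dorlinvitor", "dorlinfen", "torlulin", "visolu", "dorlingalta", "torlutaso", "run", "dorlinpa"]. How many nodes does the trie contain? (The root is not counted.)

53

Trace insertions, counting only characters that open a new branch:
  "dorlingallu" → 11 new (d, o, r, l, i, n, g, a, l, l, u)
  "dorlinmor" → prefix "dorlin" already present; 3 new (m, o, r)
  "dorlinmorbel" → prefix "dorlinmor" already present; 3 new (b, e, l)
  "sar" → 3 new (s, a, r)
  "dorlinvitor" → prefix "dorlin" already present; 5 new (v, i, t, o, r)
  "dorlinfen" → prefix "dorlin" already present; 3 new (f, e, n)
  "torlulin" → 8 new (t, o, r, l, u, l, i, n)
  "visolu" → 6 new (v, i, s, o, l, u)
  "dorlingalta" → prefix "dorlingal" already present; 2 new (t, a)
  "torlutaso" → prefix "torlu" already present; 4 new (t, a, s, o)
  "run" → 3 new (r, u, n)
  "dorlinpa" → prefix "dorlin" already present; 2 new (p, a)
Total nodes = 11 + 3 + 3 + 3 + 5 + 3 + 8 + 6 + 2 + 4 + 3 + 2 = 53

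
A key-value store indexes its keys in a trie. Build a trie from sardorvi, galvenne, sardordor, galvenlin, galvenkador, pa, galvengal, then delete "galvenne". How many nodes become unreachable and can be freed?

After clearing the end-marker at "galvenne", prune upward until reaching a node still needed by another word.
The suffix "ne" (2 nodes) is used only by "galvenne"; the node for "galven" still has the child "l", so pruning stops there.
Nodes removed: 2

2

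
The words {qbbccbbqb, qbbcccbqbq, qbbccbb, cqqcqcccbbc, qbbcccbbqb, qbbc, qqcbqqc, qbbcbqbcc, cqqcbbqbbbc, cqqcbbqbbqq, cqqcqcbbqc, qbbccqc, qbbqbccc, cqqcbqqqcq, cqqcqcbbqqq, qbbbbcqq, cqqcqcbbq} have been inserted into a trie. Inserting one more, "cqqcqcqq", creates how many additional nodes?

Walking "cqqcqcqq" from the root, the first 6 characters ("cqqcqc") follow existing edges; "q" is the first miss.
Each of the 2 remaining characters creates one node.

2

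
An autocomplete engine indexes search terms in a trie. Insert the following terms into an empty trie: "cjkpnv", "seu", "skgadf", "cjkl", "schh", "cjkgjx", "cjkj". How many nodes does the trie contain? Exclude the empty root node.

22

Trace insertions, counting only characters that open a new branch:
  "cjkpnv" → 6 new (c, j, k, p, n, v)
  "seu" → 3 new (s, e, u)
  "skgadf" → prefix "s" already present; 5 new (k, g, a, d, f)
  "cjkl" → prefix "cjk" already present; 1 new (l)
  "schh" → prefix "s" already present; 3 new (c, h, h)
  "cjkgjx" → prefix "cjk" already present; 3 new (g, j, x)
  "cjkj" → prefix "cjk" already present; 1 new (j)
Total nodes = 6 + 3 + 5 + 1 + 3 + 3 + 1 = 22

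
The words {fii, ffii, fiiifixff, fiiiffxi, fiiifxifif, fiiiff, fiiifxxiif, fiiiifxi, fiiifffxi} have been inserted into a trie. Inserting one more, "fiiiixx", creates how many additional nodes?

2

Walking "fiiiixx" from the root, the first 5 characters ("fiiii") follow existing edges; "x" is the first miss.
New nodes needed: |"fiiiixx"| − 5 = 7 − 5 = 2.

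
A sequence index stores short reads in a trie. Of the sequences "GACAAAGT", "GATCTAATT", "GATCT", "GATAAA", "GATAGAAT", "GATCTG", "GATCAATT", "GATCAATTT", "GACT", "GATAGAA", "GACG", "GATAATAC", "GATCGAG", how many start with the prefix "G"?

13

Filter for entries beginning with "G":
Matches: "GACAAAGT", "GACG", "GACT", "GATAAA", "GATAATAC", "GATAGAA", "GATAGAAT", "GATCAATT", "GATCAATTT", "GATCGAG", "GATCT", "GATCTAATT", "GATCTG"
Count: 13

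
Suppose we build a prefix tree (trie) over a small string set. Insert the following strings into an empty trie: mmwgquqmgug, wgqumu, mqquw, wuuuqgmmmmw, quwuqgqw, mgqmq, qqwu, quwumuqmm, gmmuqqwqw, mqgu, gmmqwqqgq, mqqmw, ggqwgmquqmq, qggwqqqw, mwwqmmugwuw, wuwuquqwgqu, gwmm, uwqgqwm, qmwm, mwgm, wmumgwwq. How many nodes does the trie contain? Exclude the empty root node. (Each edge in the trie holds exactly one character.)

128

Insert word by word; a character creates a node only if that edge doesn't already exist:
  "mmwgquqmgug" → 11 new (m, m, w, g, q, u, q, m, g, u, g)
  "wgqumu" → 6 new (w, g, q, u, m, u)
  "mqquw" → prefix "m" already present; 4 new (q, q, u, w)
  "wuuuqgmmmmw" → prefix "w" already present; 10 new (u, u, u, q, g, m, m, m, m, w)
  "quwuqgqw" → 8 new (q, u, w, u, q, g, q, w)
  "mgqmq" → prefix "m" already present; 4 new (g, q, m, q)
  "qqwu" → prefix "q" already present; 3 new (q, w, u)
  "quwumuqmm" → prefix "quwu" already present; 5 new (m, u, q, m, m)
  "gmmuqqwqw" → 9 new (g, m, m, u, q, q, w, q, w)
  "mqgu" → prefix "mq" already present; 2 new (g, u)
  "gmmqwqqgq" → prefix "gmm" already present; 6 new (q, w, q, q, g, q)
  "mqqmw" → prefix "mqq" already present; 2 new (m, w)
  "ggqwgmquqmq" → prefix "g" already present; 10 new (g, q, w, g, m, q, u, q, m, q)
  "qggwqqqw" → prefix "q" already present; 7 new (g, g, w, q, q, q, w)
  "mwwqmmugwuw" → prefix "m" already present; 10 new (w, w, q, m, m, u, g, w, u, w)
  "wuwuquqwgqu" → prefix "wu" already present; 9 new (w, u, q, u, q, w, g, q, u)
  "gwmm" → prefix "g" already present; 3 new (w, m, m)
  "uwqgqwm" → 7 new (u, w, q, g, q, w, m)
  "qmwm" → prefix "q" already present; 3 new (m, w, m)
  "mwgm" → prefix "mw" already present; 2 new (g, m)
  "wmumgwwq" → prefix "w" already present; 7 new (m, u, m, g, w, w, q)
Total nodes = 11 + 6 + 4 + 10 + 8 + 4 + 3 + 5 + 9 + 2 + 6 + 2 + 10 + 7 + 10 + 9 + 3 + 7 + 3 + 2 + 7 = 128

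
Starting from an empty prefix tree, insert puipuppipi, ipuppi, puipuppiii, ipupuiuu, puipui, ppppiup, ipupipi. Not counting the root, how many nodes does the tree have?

For each word, the new-node count is its length minus the longest prefix already in the trie:
  "puipuppipi" → 10 new (p, u, i, p, u, p, p, i, p, i)
  "ipuppi" → 6 new (i, p, u, p, p, i)
  "puipuppiii" → prefix "puipuppi" already present; 2 new (i, i)
  "ipupuiuu" → prefix "ipup" already present; 4 new (u, i, u, u)
  "puipui" → prefix "puipu" already present; 1 new (i)
  "ppppiup" → prefix "p" already present; 6 new (p, p, p, i, u, p)
  "ipupipi" → prefix "ipup" already present; 3 new (i, p, i)
Total nodes = 10 + 6 + 2 + 4 + 1 + 6 + 3 = 32

32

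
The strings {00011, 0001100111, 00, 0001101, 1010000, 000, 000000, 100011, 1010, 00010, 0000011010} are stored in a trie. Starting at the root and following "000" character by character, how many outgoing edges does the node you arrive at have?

Follow the path "000" to its node, then look at its outgoing edges.
Distinct next characters after "000": 0, 1.
That node has 2 child edges.

2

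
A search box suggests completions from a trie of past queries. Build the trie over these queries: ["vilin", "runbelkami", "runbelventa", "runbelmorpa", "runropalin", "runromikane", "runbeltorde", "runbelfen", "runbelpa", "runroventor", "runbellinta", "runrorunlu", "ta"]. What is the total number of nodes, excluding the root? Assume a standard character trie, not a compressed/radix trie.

Trace insertions, counting only characters that open a new branch:
  "vilin" → 5 new (v, i, l, i, n)
  "runbelkami" → 10 new (r, u, n, b, e, l, k, a, m, i)
  "runbelventa" → prefix "runbel" already present; 5 new (v, e, n, t, a)
  "runbelmorpa" → prefix "runbel" already present; 5 new (m, o, r, p, a)
  "runropalin" → prefix "run" already present; 7 new (r, o, p, a, l, i, n)
  "runromikane" → prefix "runro" already present; 6 new (m, i, k, a, n, e)
  "runbeltorde" → prefix "runbel" already present; 5 new (t, o, r, d, e)
  "runbelfen" → prefix "runbel" already present; 3 new (f, e, n)
  "runbelpa" → prefix "runbel" already present; 2 new (p, a)
  "runroventor" → prefix "runro" already present; 6 new (v, e, n, t, o, r)
  "runbellinta" → prefix "runbel" already present; 5 new (l, i, n, t, a)
  "runrorunlu" → prefix "runro" already present; 5 new (r, u, n, l, u)
  "ta" → 2 new (t, a)
Total nodes = 5 + 10 + 5 + 5 + 7 + 6 + 5 + 3 + 2 + 6 + 5 + 5 + 2 = 66

66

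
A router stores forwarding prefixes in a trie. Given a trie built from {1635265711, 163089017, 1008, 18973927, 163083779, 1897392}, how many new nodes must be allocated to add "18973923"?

Walking "18973923" from the root, the first 7 characters ("1897392") follow existing edges; "3" is the first miss.
Each of the 1 remaining characters creates one node.

1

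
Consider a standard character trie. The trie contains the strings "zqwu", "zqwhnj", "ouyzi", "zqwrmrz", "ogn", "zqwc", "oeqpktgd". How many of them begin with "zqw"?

Walk to "zqw"; the words in its subtree are exactly those with that prefix.
Words under "zqw": zqwc, zqwhnj, zqwrmrz, zqwu
Count: 4

4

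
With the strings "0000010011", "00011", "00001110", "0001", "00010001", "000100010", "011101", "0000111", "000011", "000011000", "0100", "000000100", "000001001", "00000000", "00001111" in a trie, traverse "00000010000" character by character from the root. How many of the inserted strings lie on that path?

1

Walk "00000010000" from the root; an end-of-word marker is hit whenever a stored word is a prefix of "00000010000".
Prefixes of the query that are stored words: "000000100"
Count: 1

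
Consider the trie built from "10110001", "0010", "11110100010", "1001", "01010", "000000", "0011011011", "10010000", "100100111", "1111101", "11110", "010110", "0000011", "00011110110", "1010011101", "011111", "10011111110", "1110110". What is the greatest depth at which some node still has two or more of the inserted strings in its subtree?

6

The deepest shared node is where two words last agree before diverging.
e.g. "10010000" and "100100111" share the prefix "100100" of length 6; no pair shares a longer one.
Longest shared-prefix length: 6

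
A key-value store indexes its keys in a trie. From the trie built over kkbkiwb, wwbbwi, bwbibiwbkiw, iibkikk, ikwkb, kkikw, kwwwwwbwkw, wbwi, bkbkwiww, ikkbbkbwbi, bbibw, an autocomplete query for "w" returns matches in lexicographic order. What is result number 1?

wbwi

DFS of the "w" subtree visits, in order: "wbwi", "wwbbwi"
The 1st is wbwi.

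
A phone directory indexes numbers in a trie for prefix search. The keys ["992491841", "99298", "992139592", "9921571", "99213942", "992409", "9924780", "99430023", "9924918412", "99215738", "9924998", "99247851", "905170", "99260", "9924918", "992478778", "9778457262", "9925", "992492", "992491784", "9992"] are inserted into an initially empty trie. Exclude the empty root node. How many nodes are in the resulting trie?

Insert word by word; a character creates a node only if that edge doesn't already exist:
  "992491841" → 9 new (9, 9, 2, 4, 9, 1, 8, 4, 1)
  "99298" → prefix "992" already present; 2 new (9, 8)
  "992139592" → prefix "992" already present; 6 new (1, 3, 9, 5, 9, 2)
  "9921571" → prefix "9921" already present; 3 new (5, 7, 1)
  "99213942" → prefix "992139" already present; 2 new (4, 2)
  "992409" → prefix "9924" already present; 2 new (0, 9)
  "9924780" → prefix "9924" already present; 3 new (7, 8, 0)
  "99430023" → prefix "99" already present; 6 new (4, 3, 0, 0, 2, 3)
  "9924918412" → prefix "992491841" already present; 1 new (2)
  "99215738" → prefix "992157" already present; 2 new (3, 8)
  "9924998" → prefix "99249" already present; 2 new (9, 8)
  "99247851" → prefix "992478" already present; 2 new (5, 1)
  "905170" → prefix "9" already present; 5 new (0, 5, 1, 7, 0)
  "99260" → prefix "992" already present; 2 new (6, 0)
  "9924918" → prefix "9924918" already present; 0 new (none)
  "992478778" → prefix "992478" already present; 3 new (7, 7, 8)
  "9778457262" → prefix "9" already present; 9 new (7, 7, 8, 4, 5, 7, 2, 6, 2)
  "9925" → prefix "992" already present; 1 new (5)
  "992492" → prefix "99249" already present; 1 new (2)
  "992491784" → prefix "992491" already present; 3 new (7, 8, 4)
  "9992" → prefix "99" already present; 2 new (9, 2)
Total nodes = 9 + 2 + 6 + 3 + 2 + 2 + 3 + 6 + 1 + 2 + 2 + 2 + 5 + 2 + 0 + 3 + 9 + 1 + 1 + 3 + 2 = 66

66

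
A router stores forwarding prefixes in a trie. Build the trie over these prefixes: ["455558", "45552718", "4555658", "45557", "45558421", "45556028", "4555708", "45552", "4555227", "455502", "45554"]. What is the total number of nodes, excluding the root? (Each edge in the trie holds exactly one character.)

Count nodes per top-level branch (shared prefixes stored once):
  '4'-branch (455502, 45552, 4555227, 45552718, 45554, 455558, 45556028, 4555658, 45557, 4555708, 45558421): 28 nodes
Sum: 28

28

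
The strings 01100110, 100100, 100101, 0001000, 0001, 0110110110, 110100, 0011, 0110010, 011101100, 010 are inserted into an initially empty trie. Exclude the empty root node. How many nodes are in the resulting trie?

42

Insert word by word; a character creates a node only if that edge doesn't already exist:
  "01100110" → 8 new (0, 1, 1, 0, 0, 1, 1, 0)
  "100100" → 6 new (1, 0, 0, 1, 0, 0)
  "100101" → prefix "10010" already present; 1 new (1)
  "0001000" → prefix "0" already present; 6 new (0, 0, 1, 0, 0, 0)
  "0001" → prefix "0001" already present; 0 new (none)
  "0110110110" → prefix "0110" already present; 6 new (1, 1, 0, 1, 1, 0)
  "110100" → prefix "1" already present; 5 new (1, 0, 1, 0, 0)
  "0011" → prefix "00" already present; 2 new (1, 1)
  "0110010" → prefix "011001" already present; 1 new (0)
  "011101100" → prefix "011" already present; 6 new (1, 0, 1, 1, 0, 0)
  "010" → prefix "01" already present; 1 new (0)
Total nodes = 8 + 6 + 1 + 6 + 0 + 6 + 5 + 2 + 1 + 6 + 1 = 42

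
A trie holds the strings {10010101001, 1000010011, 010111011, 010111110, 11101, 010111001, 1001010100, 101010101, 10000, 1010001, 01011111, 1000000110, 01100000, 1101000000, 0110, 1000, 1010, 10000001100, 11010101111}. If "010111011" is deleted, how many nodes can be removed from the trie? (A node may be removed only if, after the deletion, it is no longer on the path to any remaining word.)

After clearing the end-marker at "010111011", prune upward until reaching a node still needed by another word.
The suffix "11" (2 nodes) is used only by "010111011"; the node for "0101110" still has the child "0", so pruning stops there.
Nodes removed: 2

2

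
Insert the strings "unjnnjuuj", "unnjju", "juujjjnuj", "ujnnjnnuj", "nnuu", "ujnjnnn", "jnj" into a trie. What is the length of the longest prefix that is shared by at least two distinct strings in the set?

The deepest shared node is where two words last agree before diverging.
e.g. "ujnjnnn" and "ujnnjnnuj" share the prefix "ujn" of length 3; no pair shares a longer one.
Longest shared-prefix length: 3

3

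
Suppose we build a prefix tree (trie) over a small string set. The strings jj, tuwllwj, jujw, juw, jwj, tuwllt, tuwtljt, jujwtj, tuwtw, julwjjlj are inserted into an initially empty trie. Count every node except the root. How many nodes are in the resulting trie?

Count nodes per top-level branch (shared prefixes stored once):
  'j'-branch (jj, jujw, jujwtj, julwjjlj, juw, jwj): 16 nodes
  't'-branch (tuwllt, tuwllwj, tuwtljt, tuwtw): 13 nodes
Sum: 29

29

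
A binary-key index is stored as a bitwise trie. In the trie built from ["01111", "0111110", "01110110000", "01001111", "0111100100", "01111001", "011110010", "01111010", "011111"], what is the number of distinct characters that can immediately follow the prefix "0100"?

The children of the "0100" node are the distinct next characters among strings starting with "0100".
Distinct next characters after "0100": 1.
That node has 1 child edge.

1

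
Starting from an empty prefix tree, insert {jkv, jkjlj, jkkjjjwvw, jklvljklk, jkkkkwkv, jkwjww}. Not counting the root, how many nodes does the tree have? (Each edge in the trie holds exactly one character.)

29

Insert word by word; a character creates a node only if that edge doesn't already exist:
  "jkv" → 3 new (j, k, v)
  "jkjlj" → prefix "jk" already present; 3 new (j, l, j)
  "jkkjjjwvw" → prefix "jk" already present; 7 new (k, j, j, j, w, v, w)
  "jklvljklk" → prefix "jk" already present; 7 new (l, v, l, j, k, l, k)
  "jkkkkwkv" → prefix "jkk" already present; 5 new (k, k, w, k, v)
  "jkwjww" → prefix "jk" already present; 4 new (w, j, w, w)
Total nodes = 3 + 3 + 7 + 7 + 5 + 4 = 29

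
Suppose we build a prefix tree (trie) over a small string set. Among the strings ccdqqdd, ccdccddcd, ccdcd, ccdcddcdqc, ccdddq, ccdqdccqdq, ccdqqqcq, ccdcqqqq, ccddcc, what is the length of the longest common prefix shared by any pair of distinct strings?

The deepest shared node is where two words last agree before diverging.
e.g. "ccdcd" and "ccdcddcdqc" share the prefix "ccdcd" of length 5; no pair shares a longer one.
Longest shared-prefix length: 5

5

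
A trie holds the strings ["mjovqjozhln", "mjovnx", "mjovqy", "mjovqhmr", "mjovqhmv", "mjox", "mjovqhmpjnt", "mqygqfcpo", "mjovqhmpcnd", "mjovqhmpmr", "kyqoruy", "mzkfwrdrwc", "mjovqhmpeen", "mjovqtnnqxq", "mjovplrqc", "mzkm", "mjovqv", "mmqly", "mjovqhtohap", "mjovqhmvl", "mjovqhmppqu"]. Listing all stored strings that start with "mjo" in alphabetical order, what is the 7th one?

DFS of the "mjo" subtree visits, in order: "mjovnx", "mjovplrqc", "mjovqhmpcnd", "mjovqhmpeen", "mjovqhmpjnt", "mjovqhmpmr", "mjovqhmppqu", "mjovqhmr", "mjovqhmv", "mjovqhmvl", "mjovqhtohap", "mjovqjozhln", "mjovqtnnqxq", "mjovqv", "mjovqy", "mjox"
The 7th is mjovqhmppqu.

mjovqhmppqu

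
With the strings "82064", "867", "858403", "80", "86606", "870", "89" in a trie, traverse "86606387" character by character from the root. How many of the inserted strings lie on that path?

1

Check each prefix of "86606387" against the stored set — each match is an end-marker on the path.
Prefixes of the query that are stored words: "86606"
Count: 1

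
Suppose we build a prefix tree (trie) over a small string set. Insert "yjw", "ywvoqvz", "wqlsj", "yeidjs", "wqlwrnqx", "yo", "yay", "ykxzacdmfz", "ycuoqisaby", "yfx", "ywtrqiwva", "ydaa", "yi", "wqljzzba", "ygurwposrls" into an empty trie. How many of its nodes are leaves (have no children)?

A leaf is a node with no children — equivalently, the end of a word that is not a proper prefix of any other stored word.
Those words: "wqljzzba", "wqlsj", "wqlwrnqx", "yay", "ycuoqisaby", "ydaa", "yeidjs", "yfx", "ygurwposrls", "yi", "yjw", "ykxzacdmfz", "yo", "ywtrqiwva", "ywvoqvz"
Leaf count: 15

15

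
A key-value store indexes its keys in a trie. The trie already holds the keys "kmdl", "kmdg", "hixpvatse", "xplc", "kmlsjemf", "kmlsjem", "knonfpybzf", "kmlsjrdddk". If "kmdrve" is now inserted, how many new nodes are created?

Walking "kmdrve" from the root, the first 3 characters ("kmd") follow existing edges; "r" is the first miss.
New nodes needed: |"kmdrve"| − 3 = 6 − 3 = 3.

3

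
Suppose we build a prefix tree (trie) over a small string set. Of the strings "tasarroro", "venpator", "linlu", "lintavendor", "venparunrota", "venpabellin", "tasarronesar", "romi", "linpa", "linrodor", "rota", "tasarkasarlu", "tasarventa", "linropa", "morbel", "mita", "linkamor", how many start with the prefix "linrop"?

1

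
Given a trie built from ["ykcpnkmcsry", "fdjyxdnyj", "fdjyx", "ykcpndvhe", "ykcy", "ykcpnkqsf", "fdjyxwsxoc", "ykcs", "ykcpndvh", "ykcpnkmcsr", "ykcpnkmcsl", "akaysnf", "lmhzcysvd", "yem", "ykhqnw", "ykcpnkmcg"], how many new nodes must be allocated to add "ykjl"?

Walking "ykjl" from the root, the first 2 characters ("yk") follow existing edges; "j" is the first miss.
New nodes needed: |"ykjl"| − 2 = 4 − 2 = 2.

2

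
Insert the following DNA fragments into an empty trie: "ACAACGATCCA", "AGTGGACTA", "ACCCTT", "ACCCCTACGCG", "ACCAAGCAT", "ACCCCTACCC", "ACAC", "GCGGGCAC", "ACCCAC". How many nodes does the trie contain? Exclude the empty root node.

49

Trace insertions, counting only characters that open a new branch:
  "ACAACGATCCA" → 11 new (A, C, A, A, C, G, A, T, C, C, A)
  "AGTGGACTA" → prefix "A" already present; 8 new (G, T, G, G, A, C, T, A)
  "ACCCTT" → prefix "AC" already present; 4 new (C, C, T, T)
  "ACCCCTACGCG" → prefix "ACCC" already present; 7 new (C, T, A, C, G, C, G)
  "ACCAAGCAT" → prefix "ACC" already present; 6 new (A, A, G, C, A, T)
  "ACCCCTACCC" → prefix "ACCCCTAC" already present; 2 new (C, C)
  "ACAC" → prefix "ACA" already present; 1 new (C)
  "GCGGGCAC" → 8 new (G, C, G, G, G, C, A, C)
  "ACCCAC" → prefix "ACCC" already present; 2 new (A, C)
Total nodes = 11 + 8 + 4 + 7 + 6 + 2 + 1 + 8 + 2 = 49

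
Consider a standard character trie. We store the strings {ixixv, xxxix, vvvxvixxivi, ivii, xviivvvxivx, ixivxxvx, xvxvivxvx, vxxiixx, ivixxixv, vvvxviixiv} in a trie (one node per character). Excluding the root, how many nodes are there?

Trace insertions, counting only characters that open a new branch:
  "ixixv" → 5 new (i, x, i, x, v)
  "xxxix" → 5 new (x, x, x, i, x)
  "vvvxvixxivi" → 11 new (v, v, v, x, v, i, x, x, i, v, i)
  "ivii" → prefix "i" already present; 3 new (v, i, i)
  "xviivvvxivx" → prefix "x" already present; 10 new (v, i, i, v, v, v, x, i, v, x)
  "ixivxxvx" → prefix "ixi" already present; 5 new (v, x, x, v, x)
  "xvxvivxvx" → prefix "xv" already present; 7 new (x, v, i, v, x, v, x)
  "vxxiixx" → prefix "v" already present; 6 new (x, x, i, i, x, x)
  "ivixxixv" → prefix "ivi" already present; 5 new (x, x, i, x, v)
  "vvvxviixiv" → prefix "vvvxvi" already present; 4 new (i, x, i, v)
Total nodes = 5 + 5 + 11 + 3 + 10 + 5 + 7 + 6 + 5 + 4 = 61

61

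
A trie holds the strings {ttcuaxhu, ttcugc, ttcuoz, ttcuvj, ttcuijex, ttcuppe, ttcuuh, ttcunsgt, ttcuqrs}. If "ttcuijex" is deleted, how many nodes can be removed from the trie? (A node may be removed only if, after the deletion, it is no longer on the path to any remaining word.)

4

Walk "ttcuijex" from the leaf back toward the root, removing each node that no remaining word uses.
The suffix "ijex" (4 nodes) is used only by "ttcuijex"; the node for "ttcu" still has the child "a", so pruning stops there.
Nodes removed: 4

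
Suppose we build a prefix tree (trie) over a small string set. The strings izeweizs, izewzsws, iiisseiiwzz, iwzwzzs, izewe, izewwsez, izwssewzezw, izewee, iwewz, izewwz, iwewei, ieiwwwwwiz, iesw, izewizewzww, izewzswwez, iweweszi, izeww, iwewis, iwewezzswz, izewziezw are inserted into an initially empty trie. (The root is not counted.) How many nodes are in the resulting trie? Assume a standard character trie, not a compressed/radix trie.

83

Count nodes per top-level branch (shared prefixes stored once):
  'i'-branch (ieiwwwwwiz, iesw, iiisseiiwzz, iwewei, iweweszi, iwewezzswz, iwewis, iwewz, iwzwzzs, izewe, izewee, izeweizs, izewizewzww, izeww, izewwsez, izewwz, izewziezw, izewzsws, izewzswwez, izwssewzezw): 83 nodes
Sum: 83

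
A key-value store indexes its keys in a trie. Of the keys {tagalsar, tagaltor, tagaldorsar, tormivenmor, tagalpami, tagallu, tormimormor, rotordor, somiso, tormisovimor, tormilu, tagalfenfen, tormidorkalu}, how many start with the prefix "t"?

Walk to "t"; the words in its subtree are exactly those with that prefix.
Matches: "tagaldorsar", "tagalfenfen", "tagallu", "tagalpami", "tagalsar", "tagaltor", "tormidorkalu", "tormilu", "tormimormor", "tormisovimor", "tormivenmor"
Count: 11

11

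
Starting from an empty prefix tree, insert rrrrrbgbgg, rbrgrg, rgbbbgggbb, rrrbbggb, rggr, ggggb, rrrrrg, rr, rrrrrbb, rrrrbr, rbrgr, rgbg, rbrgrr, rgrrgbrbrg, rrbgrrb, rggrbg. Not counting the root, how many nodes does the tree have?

Count nodes per top-level branch (shared prefixes stored once):
  'g'-branch (ggggb): 5 nodes
  'r'-branch (rbrgr, rbrgrg, rbrgrr, rgbbbgggbb, rgbg, rggr, rggrbg, rgrrgbrbrg, rr, rrbgrrb, rrrbbggb, rrrrbr, rrrrrbb, rrrrrbgbgg, rrrrrg): 52 nodes
Sum: 57

57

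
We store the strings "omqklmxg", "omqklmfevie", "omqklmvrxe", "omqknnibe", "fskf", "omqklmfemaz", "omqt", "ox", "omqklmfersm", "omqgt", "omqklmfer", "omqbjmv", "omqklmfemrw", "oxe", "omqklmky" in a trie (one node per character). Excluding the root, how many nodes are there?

45

Count nodes per top-level branch (shared prefixes stored once):
  'f'-branch (fskf): 4 nodes
  'o'-branch (omqbjmv, omqgt, omqklmfemaz, omqklmfemrw, omqklmfer, omqklmfersm, omqklmfevie, omqklmky, omqklmvrxe, omqklmxg, omqknnibe, omqt, ox, oxe): 41 nodes
Sum: 45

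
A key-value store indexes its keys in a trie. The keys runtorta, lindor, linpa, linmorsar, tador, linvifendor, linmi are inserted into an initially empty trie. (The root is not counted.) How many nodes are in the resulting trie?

36

Trie structure (* marks end of a word):
(root)
├─ l
│  └─ i
│     └─ n
│        ├─ d
│        │  └─ o
│        │     └─ r *
│        ├─ m
│        │  ├─ i *
│        │  └─ o
│        │     └─ r
│        │        └─ s
│        │           └─ a
│        │              └─ r *
│        ├─ p
│        │  └─ a *
│        └─ v
│           └─ i
│              └─ f
│                 └─ e
│                    └─ n
│                       └─ d
│                          └─ o
│                             └─ r *
├─ r
│  └─ u
│     └─ n
│        └─ t
│           └─ o
│              └─ r
│                 └─ t
│                    └─ a *
└─ t
   └─ a
      └─ d
         └─ o
            └─ r *
Counting every labelled node above: 36.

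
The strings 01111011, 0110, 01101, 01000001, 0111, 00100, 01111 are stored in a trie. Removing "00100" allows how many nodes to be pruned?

4

A node on "00100"'s path can go only if nothing else ends at it or branches off below it.
The suffix "0100" (4 nodes) is used only by "00100"; the node for "0" still has the child "1", so pruning stops there.
Nodes removed: 4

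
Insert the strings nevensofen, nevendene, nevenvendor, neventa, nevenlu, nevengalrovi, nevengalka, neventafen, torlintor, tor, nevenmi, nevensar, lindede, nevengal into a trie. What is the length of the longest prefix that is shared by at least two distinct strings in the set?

Equivalently: take the maximum, over all pairs, of their longest common prefix length.
e.g. "nevengal" and "nevengalka" share the prefix "nevengal" of length 8; no pair shares a longer one.
Longest shared-prefix length: 8

8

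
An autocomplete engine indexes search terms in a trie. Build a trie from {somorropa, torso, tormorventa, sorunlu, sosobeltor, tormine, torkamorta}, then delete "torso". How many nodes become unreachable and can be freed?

2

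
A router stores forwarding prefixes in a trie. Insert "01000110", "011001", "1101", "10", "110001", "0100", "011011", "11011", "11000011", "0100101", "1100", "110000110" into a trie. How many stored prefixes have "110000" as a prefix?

Walk to "110000"; the words in its subtree are exactly those with that prefix.
Matches: "11000011", "110000110"
Count: 2

2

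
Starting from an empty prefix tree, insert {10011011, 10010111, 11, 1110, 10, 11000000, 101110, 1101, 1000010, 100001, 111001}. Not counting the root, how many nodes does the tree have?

Trie structure (* marks end of a word):
(root)
└─ 1
   ├─ 0 *
   │  ├─ 0
   │  │  ├─ 0
   │  │  │  └─ 0
   │  │  │     └─ 1 *
   │  │  │        └─ 0 *
   │  │  └─ 1
   │  │     ├─ 0
   │  │     │  └─ 1
   │  │     │     └─ 1
   │  │     │        └─ 1 *
   │  │     └─ 1
   │  │        └─ 0
   │  │           └─ 1
   │  │              └─ 1 *
   │  └─ 1
   │     └─ 1
   │        └─ 1
   │           └─ 0 *
   └─ 1 *
      ├─ 0
      │  ├─ 0
      │  │  └─ 0
      │  │     └─ 0
      │  │        └─ 0
      │  │           └─ 0 *
      │  └─ 1 *
      └─ 1
         └─ 0 *
            └─ 0
               └─ 1 *
Counting every labelled node above: 32.

32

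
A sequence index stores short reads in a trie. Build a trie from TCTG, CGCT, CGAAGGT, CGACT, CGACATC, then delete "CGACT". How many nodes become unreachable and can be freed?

After clearing the end-marker at "CGACT", prune upward until reaching a node still needed by another word.
The suffix "T" (1 node) is used only by "CGACT"; the node for "CGAC" still has the child "A", so pruning stops there.
Nodes removed: 1

1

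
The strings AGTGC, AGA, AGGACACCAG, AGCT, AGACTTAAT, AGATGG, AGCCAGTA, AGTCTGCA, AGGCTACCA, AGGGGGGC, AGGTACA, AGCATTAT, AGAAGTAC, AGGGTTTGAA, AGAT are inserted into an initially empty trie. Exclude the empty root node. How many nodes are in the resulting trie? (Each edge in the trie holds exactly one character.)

66

Count nodes per top-level branch (shared prefixes stored once):
  'A'-branch (AGA, AGAAGTAC, AGACTTAAT, AGAT, AGATGG, AGCATTAT, AGCCAGTA, AGCT, AGGACACCAG, AGGCTACCA, AGGGGGGC, AGGGTTTGAA, AGGTACA, AGTCTGCA, AGTGC): 66 nodes
Sum: 66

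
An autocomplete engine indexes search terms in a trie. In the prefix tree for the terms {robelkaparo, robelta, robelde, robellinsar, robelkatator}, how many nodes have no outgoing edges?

A leaf is a node with no children — equivalently, the end of a word that is not a proper prefix of any other stored word.
Those words: "robelde", "robelkaparo", "robelkatator", "robellinsar", "robelta"
Leaf count: 5

5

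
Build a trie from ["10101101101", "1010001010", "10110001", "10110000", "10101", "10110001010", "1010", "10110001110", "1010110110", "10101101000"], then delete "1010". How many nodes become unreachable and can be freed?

Walk "1010" from the leaf back toward the root, removing each node that no remaining word uses.
Every node on "1010" is still needed (e.g. by "10101101101"), so nothing is freed.
Nodes removed: 0

0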